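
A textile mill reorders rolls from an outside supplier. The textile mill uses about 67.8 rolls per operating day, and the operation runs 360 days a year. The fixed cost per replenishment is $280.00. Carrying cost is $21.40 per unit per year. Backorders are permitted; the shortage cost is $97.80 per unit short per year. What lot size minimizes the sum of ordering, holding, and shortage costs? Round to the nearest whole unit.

Annual demand D = 67.8 × 360 = 24,408.
With planned backorders, Q* = √(2DS/H) · √((H+B)/B).
√(2DS/H) = √(2 × 24,408 × 280 / 21.4) = 799.196.
√((H+B)/B) = √((21.4+97.8)/97.8) = 1.1040.
Q* ≈ 882.311.

Q* ≈ 882 rolls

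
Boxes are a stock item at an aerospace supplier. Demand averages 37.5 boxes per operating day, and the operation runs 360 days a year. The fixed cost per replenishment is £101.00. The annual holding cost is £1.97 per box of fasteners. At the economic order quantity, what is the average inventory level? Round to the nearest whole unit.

Annual demand D = 37.5 × 360 = 13,500.
Q* = √(2DS/H) = √(2 × 13,500 × 101 / 1.97) ≈ 1176.55.
Average inventory = Q*/2 ≈ 1176.55 / 2 = 588.274.

Average inventory ≈ 588 boxes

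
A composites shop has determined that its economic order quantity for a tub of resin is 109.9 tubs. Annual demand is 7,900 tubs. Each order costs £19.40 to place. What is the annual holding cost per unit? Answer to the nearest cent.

H ≈ £25.38

Invert the EOQ relation Q*² = 2DS/H.
From Q* = √(2DS/H): H = 2DS / Q*² = 2 × 7,900 × 19.4 / 109.9² = 25.3784.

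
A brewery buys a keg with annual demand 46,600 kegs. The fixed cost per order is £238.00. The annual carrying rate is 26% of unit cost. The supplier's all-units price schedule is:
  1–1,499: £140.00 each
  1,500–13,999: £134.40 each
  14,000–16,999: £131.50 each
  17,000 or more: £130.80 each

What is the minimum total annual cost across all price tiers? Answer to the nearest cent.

TC* ≈ £6,296,641.87

Holding cost per unit per year at price C is H = 0.26·C.
For each price level, check whether its EOQ is feasible; otherwise the best quantity at that price is the breakpoint.
EOQ at £140.00 = 780.6 (feasible in tier 1): TC = 46,600×£140.00 + (46,600/780.6)×238 + (780.6/2)×0.26×£140.00 = £6,552,414.97.
EOQ at £134.40 = 796.7 < 1500, so use break Q=1500: TC = 46,600×£134.40 + (46,600/1500.0)×238 + (1500.0/2)×0.26×£134.40 = £6,296,641.87.
EOQ at £131.50 = 805.5 < 14000, so use break Q=14000: TC = 46,600×£131.50 + (46,600/14000.0)×238 + (14000.0/2)×0.26×£131.50 = £6,368,022.20.
EOQ at £130.80 = 807.6 < 17000, so use break Q=17000: TC = 46,600×£130.80 + (46,600/17000.0)×238 + (17000.0/2)×0.26×£130.80 = £6,385,000.40.
Lowest total cost among the candidates is at Q = 1500.0.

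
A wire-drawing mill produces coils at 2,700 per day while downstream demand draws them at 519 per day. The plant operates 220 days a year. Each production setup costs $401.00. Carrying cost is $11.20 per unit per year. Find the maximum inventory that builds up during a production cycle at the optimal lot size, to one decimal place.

I_max ≈ 2,569.9 coils

Annual demand D = 519 × 220 = 114,180.
Production build-up factor (1 − d/p) = 1 − 519/2,700 = 0.8078.
Q* = √(2DS / (H(1 − d/p))) = √(2 × 114,180 × 401 / (11.2 × 0.8078)).
= √(91,572,360 / 9.0471) ≈ 3181.466.
Maximum inventory = Q*(1 − d/p) = 3181.466 × 0.8078 ≈ 2569.917.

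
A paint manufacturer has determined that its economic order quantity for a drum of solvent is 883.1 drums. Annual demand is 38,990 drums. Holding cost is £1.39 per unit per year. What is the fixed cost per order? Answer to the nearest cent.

S ≈ £13.90

Invert the EOQ relation Q*² = 2DS/H.
From Q* = √(2DS/H): S = Q*²H / (2D) = 883.1² × 1.39 / (2 × 38,990) = 13.9012.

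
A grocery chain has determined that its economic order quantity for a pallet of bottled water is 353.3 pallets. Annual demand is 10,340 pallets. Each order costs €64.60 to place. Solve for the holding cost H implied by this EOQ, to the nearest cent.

H ≈ €10.70

Invert the EOQ relation Q*² = 2DS/H.
From Q* = √(2DS/H): H = 2DS / Q*² = 2 × 10,340 × 64.6 / 353.3² = 10.7028.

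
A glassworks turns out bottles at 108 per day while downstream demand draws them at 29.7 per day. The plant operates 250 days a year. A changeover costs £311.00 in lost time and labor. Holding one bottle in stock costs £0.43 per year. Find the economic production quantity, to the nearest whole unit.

Annual demand D = 29.7 × 250 = 7,425.
Production build-up factor (1 − d/p) = 1 − 29.7/108 = 0.7250.
Q* = √(2DS / (H(1 − d/p))) = √(2 × 7,425 × 311 / (0.43 × 0.7250)).
= √(4,618,350 / 0.3118) ≈ 3848.932.

Q* ≈ 3,849 bottles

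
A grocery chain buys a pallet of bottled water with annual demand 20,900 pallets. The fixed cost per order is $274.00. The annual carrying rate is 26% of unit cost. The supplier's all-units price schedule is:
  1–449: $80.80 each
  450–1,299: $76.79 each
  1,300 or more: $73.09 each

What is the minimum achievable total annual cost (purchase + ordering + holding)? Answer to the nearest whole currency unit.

TC* ≈ $1,544,338

Holding cost per unit per year at price C is H = 0.26·C.
For each price level, check whether its EOQ is feasible; otherwise the best quantity at that price is the breakpoint.
Tier 1 ($80.80): EOQ = 738.4 exceeds tier's upper bound 449, so this tier is dominated.
EOQ at $76.79 = 757.4 (feasible in tier 2): TC = 20,900×$76.79 + (20,900/757.4)×274 + (757.4/2)×0.26×$76.79 = $1,620,032.76.
EOQ at $73.09 = 776.3 < 1300, so use break Q=1300: TC = 20,900×$73.09 + (20,900/1300.0)×274 + (1300.0/2)×0.26×$73.09 = $1,544,338.29.
Lowest total cost among the candidates is at Q = 1300.0.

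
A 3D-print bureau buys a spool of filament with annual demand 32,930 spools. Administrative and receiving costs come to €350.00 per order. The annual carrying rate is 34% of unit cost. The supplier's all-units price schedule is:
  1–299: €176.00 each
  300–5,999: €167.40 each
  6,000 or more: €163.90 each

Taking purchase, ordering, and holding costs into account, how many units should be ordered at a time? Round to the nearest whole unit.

Q* ≈ 636 spools

Holding cost per unit per year at price C is H = 0.34·C.
Evaluate total cost at each tier's feasible EOQ or, if the EOQ is below the tier, at the tier's minimum quantity.
Tier 1 (€176.00): EOQ = 620.7 exceeds tier's upper bound 299, so this tier is dominated.
EOQ at €167.40 = 636.4 (feasible in tier 2): TC = 32,930×€167.40 + (32,930/636.4)×350 + (636.4/2)×0.34×€167.40 = €5,548,703.14.
EOQ at €163.90 = 643.2 < 6000, so use break Q=6000: TC = 32,930×€163.90 + (32,930/6000.0)×350 + (6000.0/2)×0.34×€163.90 = €5,566,325.92.
Lowest total cost is €5,548,703.14 at Q = 636.4.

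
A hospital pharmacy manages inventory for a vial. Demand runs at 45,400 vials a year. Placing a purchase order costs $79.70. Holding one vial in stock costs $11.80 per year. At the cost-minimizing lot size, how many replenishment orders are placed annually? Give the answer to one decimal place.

N ≈ 58.0 orders per year

The optimal lot size = √(2DS/H) = √(2 × 45,400 × 79.7 / 11.8) ≈ 783.12.
Orders per year = D / Q* = 45,400 / 783.12 ≈ 57.973.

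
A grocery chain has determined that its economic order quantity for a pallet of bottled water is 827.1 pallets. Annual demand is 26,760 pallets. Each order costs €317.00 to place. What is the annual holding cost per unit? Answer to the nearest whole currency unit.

H ≈ €25

Squaring Q* = √(2DS/H) gives Q*² = 2DS/H.
From Q* = √(2DS/H): H = 2DS / Q*² = 2 × 26,760 × 317 / 827.1² = 24.8004.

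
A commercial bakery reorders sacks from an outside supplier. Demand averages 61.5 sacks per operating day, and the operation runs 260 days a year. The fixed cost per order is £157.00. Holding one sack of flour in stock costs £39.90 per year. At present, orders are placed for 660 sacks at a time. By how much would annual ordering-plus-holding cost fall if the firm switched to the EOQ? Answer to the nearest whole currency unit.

Extra cost ≈ £2,817 per year

Annual demand D = 61.5 × 260 = 15,990.
EOQ = √(2DS/H) = √(2 × 15,990 × 157 / 39.9) ≈ 354.73.
Cost at Q* = (D/Q*)S + (Q*/2)H = √(2DSH) ≈ £14,153.88.
Cost at Q = 660: (15,990/660)×157 + (660/2)×39.9 = £3,803.68 + £13,167.00 = £16,970.68.
Excess = £16,970.68 − £14,153.88 = £2,816.80.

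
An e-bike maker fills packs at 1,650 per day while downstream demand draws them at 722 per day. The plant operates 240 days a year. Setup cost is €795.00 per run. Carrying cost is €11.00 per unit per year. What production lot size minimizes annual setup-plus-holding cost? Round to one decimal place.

Annual demand D = 722 × 240 = 173,280.
Production build-up factor (1 − d/p) = 1 − 722/1,650 = 0.5624.
Q* = √(2DS / (H(1 − d/p))) = √(2 × 173,280 × 795 / (11 × 0.5624)).
= √(275,515,200 / 6.1867) ≈ 6673.358.

Q* ≈ 6,673.4 packs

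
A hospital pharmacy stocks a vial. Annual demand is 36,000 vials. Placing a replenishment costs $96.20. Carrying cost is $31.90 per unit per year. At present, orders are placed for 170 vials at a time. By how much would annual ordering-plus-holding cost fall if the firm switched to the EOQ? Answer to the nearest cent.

Extra cost ≈ $8,218.81 per year

EOQ = √(2DS/H) = √(2 × 36,000 × 96.2 / 31.9) ≈ 465.97.
Cost at Q* = (D/Q*)S + (Q*/2)H = √(2DSH) ≈ $14,864.46.
Cost at Q = 170: (36,000/170)×96.2 + (170/2)×31.9 = $20,371.76 + $2,711.50 = $23,083.26.
Excess = $23,083.26 − $14,864.46 = $8,218.81.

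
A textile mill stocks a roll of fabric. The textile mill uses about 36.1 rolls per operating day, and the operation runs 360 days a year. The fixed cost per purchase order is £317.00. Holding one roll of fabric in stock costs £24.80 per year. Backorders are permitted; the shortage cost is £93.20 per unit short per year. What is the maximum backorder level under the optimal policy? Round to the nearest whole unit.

Annual demand D = 36.1 × 360 = 12,996.
With planned backorders, Q* = √(2DS/H) · √((H+B)/B).
√(2DS/H) = √(2 × 12,996 × 317 / 24.8) = 576.400.
√((H+B)/B) = √((24.8+93.2)/93.2) = 1.1252.
Q* ≈ 648.570.
S* = Q* · H/(H+B) = 648.570 × 24.8/118 ≈ 136.310.

S* ≈ 136 rolls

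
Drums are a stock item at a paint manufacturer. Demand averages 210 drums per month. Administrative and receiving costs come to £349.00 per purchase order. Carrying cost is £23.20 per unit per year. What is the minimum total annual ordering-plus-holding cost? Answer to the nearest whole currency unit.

TC* ≈ £6,388

Annual demand D = 210 × 12 = 2,520.
The optimal lot size = √(2DS/H) = √(2 × 2,520 × 349 / 23.2) ≈ 275.35.
At the optimum the two cost components are equal, so total cost = 2·(Q*/2)H = Q*·H.
Minimum total = √(2DSH) = √(2 × 2,520 × 349 × 23.2) ≈ 6388.104.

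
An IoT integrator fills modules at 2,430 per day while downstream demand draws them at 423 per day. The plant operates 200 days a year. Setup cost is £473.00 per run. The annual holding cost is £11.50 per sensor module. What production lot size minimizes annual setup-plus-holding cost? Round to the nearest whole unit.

Annual demand D = 423 × 200 = 84,600.
Production build-up factor (1 − d/p) = 1 − 423/2,430 = 0.8259.
Q* = √(2DS / (H(1 − d/p))) = √(2 × 84,600 × 473 / (11.5 × 0.8259)).
= √(80,031,600 / 9.4981) ≈ 2902.761.

Q* ≈ 2,903 modules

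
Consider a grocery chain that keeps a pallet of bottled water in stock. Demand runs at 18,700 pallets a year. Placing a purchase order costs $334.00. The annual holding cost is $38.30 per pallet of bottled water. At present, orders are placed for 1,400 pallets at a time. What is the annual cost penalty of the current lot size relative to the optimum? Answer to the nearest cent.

Extra cost ≈ $9,398.28 per year

EOQ = √(2DS/H) = √(2 × 18,700 × 334 / 38.3) ≈ 571.10.
Cost at Q* = (D/Q*)S + (Q*/2)H = √(2DSH) ≈ $21,873.00.
Cost at Q = 1,400: (18,700/1,400)×334 + (1,400/2)×38.3 = $4,461.29 + $26,810.00 = $31,271.29.
Excess = $31,271.29 − $21,873.00 = $9,398.28.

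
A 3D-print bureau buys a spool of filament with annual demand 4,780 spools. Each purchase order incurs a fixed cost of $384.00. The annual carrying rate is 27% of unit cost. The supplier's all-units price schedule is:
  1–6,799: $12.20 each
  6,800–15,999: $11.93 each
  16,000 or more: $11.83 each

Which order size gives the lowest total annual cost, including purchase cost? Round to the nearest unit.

Q* ≈ 1,056 spools

Holding cost per unit per year at price C is H = 0.27·C.
Candidates are each tier's EOQ (if it falls in that tier) and each price-break quantity.
EOQ at $12.20 = 1055.7 (feasible in tier 1): TC = 4,780×$12.20 + (4,780/1055.7)×384 + (1055.7/2)×0.27×$12.20 = $61,793.41.
EOQ at $11.93 = 1067.6 < 6800, so use break Q=6800: TC = 4,780×$11.93 + (4,780/6800.0)×384 + (6800.0/2)×0.27×$11.93 = $68,247.07.
EOQ at $11.83 = 1072.1 < 16000, so use break Q=16000: TC = 4,780×$11.83 + (4,780/16000.0)×384 + (16000.0/2)×0.27×$11.83 = $82,214.92.
Lowest total cost is $61,793.41 at Q = 1055.7.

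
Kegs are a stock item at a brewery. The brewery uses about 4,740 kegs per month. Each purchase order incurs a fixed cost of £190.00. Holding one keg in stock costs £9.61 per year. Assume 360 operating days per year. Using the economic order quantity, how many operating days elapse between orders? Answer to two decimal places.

T ≈ 9.49 days

Annual demand D = 4,740 × 12 = 56,880.
Q* = √(2DS/H) = √(2 × 56,880 × 190 / 9.61) ≈ 1499.72.
Cycle time = Q*/D × 360 = 1499.72 / 56,880 × 360 ≈ 9.492 days.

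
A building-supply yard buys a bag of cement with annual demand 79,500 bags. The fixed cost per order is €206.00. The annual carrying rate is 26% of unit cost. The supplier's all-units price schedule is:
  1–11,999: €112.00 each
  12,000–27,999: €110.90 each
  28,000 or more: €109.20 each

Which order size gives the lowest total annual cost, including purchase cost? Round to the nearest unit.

Q* ≈ 1,061 bags

Holding cost per unit per year at price C is H = 0.26·C.
Evaluate total cost at each tier's feasible EOQ or, if the EOQ is below the tier, at the tier's minimum quantity.
EOQ at €112.00 = 1060.6 (feasible in tier 1): TC = 79,500×€112.00 + (79,500/1060.6)×206 + (1060.6/2)×0.26×€112.00 = €8,934,883.60.
EOQ at €110.90 = 1065.8 < 12000, so use break Q=12000: TC = 79,500×€110.90 + (79,500/12000.0)×206 + (12000.0/2)×0.26×€110.90 = €8,990,918.75.
EOQ at €109.20 = 1074.1 < 28000, so use break Q=28000: TC = 79,500×€109.20 + (79,500/28000.0)×206 + (28000.0/2)×0.26×€109.20 = €9,079,472.89.
Lowest total cost is €8,934,883.60 at Q = 1060.6.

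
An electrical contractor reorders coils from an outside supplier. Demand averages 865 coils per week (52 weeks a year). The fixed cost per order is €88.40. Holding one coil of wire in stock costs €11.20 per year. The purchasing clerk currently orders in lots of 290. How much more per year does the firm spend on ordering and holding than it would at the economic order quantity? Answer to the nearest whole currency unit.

Extra cost ≈ €5,898 per year

Annual demand D = 865 × 52 = 44,980.
EOQ = √(2DS/H) = √(2 × 44,980 × 88.4 / 11.2) ≈ 842.64.
Cost at Q* = (D/Q*)S + (Q*/2)H = √(2DSH) ≈ €9,437.56.
Cost at Q = 290: (44,980/290)×88.4 + (290/2)×11.2 = €13,711.14 + €1,624.00 = €15,335.14.
Excess = €15,335.14 − €9,437.56 = €5,897.58.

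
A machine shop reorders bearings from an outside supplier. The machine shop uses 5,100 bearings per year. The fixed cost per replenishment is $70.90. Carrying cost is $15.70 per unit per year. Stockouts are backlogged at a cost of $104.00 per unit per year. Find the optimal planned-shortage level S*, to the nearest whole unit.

With planned backorders, Q* = √(2DS/H) · √((H+B)/B).
√(2DS/H) = √(2 × 5,100 × 70.9 / 15.7) = 214.622.
√((H+B)/B) = √((15.7+104)/104) = 1.0728.
Q* ≈ 230.252.
S* = Q* · H/(H+B) = 230.252 × 15.7/119.7 ≈ 30.200.

S* ≈ 30 bearings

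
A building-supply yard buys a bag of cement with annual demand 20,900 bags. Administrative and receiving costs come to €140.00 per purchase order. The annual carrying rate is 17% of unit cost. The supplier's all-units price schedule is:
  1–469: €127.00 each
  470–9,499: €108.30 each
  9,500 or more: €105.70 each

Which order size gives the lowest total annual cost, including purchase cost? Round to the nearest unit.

Q* ≈ 564 bags

Holding cost per unit per year at price C is H = 0.17·C.
Evaluate total cost at each tier's feasible EOQ or, if the EOQ is below the tier, at the tier's minimum quantity.
Tier 1 (€127.00): EOQ = 520.6 exceeds tier's upper bound 469, so this tier is dominated.
EOQ at €108.30 = 563.8 (feasible in tier 2): TC = 20,900×€108.30 + (20,900/563.8)×140 + (563.8/2)×0.17×€108.30 = €2,273,849.84.
EOQ at €105.70 = 570.7 < 9500, so use break Q=9500: TC = 20,900×€105.70 + (20,900/9500.0)×140 + (9500.0/2)×0.17×€105.70 = €2,294,790.75.
Lowest total cost is €2,273,849.84 at Q = 563.8.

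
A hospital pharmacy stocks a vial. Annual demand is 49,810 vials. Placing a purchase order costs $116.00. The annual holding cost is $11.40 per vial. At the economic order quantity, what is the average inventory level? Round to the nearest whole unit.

Q* = √(2DS/H) = √(2 × 49,810 × 116 / 11.4) ≈ 1006.82.
Average inventory = Q*/2 ≈ 1006.82 / 2 = 503.408.

Average inventory ≈ 503 vials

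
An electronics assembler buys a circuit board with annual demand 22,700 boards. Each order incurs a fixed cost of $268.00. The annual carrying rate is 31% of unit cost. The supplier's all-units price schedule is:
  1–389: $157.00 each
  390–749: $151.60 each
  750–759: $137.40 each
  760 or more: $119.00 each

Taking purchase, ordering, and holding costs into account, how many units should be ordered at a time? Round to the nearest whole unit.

Holding cost per unit per year at price C is H = 0.31·C.
For each price level, check whether its EOQ is feasible; otherwise the best quantity at that price is the breakpoint.
Tier 1 ($157.00): EOQ = 500.0 exceeds tier's upper bound 389, so this tier is dominated.
EOQ at $151.60 = 508.8 (feasible in tier 2): TC = 22,700×$151.60 + (22,700/508.8)×268 + (508.8/2)×0.31×$151.60 = $3,465,232.54.
EOQ at $137.40 = 534.5 < 750, so use break Q=750: TC = 22,700×$137.40 + (22,700/750.0)×268 + (750.0/2)×0.31×$137.40 = $3,143,064.22.
EOQ at $119.00 = 574.3 < 760, so use break Q=760: TC = 22,700×$119.00 + (22,700/760.0)×268 + (760.0/2)×0.31×$119.00 = $2,723,322.94.
Lowest total cost is $2,723,322.94 at Q = 760.0.

Q* ≈ 760 boards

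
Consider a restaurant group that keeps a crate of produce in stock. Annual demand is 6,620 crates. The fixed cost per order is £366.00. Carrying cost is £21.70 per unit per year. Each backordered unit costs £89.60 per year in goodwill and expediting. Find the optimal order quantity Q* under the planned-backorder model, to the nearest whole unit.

With planned backorders, Q* = √(2DS/H) · √((H+B)/B).
√(2DS/H) = √(2 × 6,620 × 366 / 21.7) = 472.558.
√((H+B)/B) = √((21.7+89.6)/89.6) = 1.1145.
Q* ≈ 526.682.

Q* ≈ 527 crates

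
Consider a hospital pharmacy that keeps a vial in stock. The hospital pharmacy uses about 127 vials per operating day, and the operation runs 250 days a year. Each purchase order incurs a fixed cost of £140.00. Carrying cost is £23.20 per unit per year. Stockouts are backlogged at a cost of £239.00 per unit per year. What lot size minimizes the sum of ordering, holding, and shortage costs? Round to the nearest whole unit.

Q* ≈ 648 vials

Annual demand D = 127 × 250 = 31,750.
With planned backorders, Q* = √(2DS/H) · √((H+B)/B).
√(2DS/H) = √(2 × 31,750 × 140 / 23.2) = 619.023.
√((H+B)/B) = √((23.2+239)/239) = 1.0474.
Q* ≈ 648.372.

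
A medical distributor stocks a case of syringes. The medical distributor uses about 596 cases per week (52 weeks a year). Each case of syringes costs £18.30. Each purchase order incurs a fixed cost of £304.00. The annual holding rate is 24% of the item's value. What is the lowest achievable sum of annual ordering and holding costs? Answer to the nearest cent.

TC* ≈ £9,097.20

Annual demand D = 596 × 52 = 30,992.
Holding cost H = 0.24 × £18.30 = £4.3920 per unit per year.
Q* = √(2DS/H) = √(2 × 30,992 × 304 / 4.392) ≈ 2071.31.
At Q*, ordering cost (D/Q*)S equals holding cost (Q*/2)H, each = √(DSH/2).
Minimum total = √(2DSH) = √(2 × 30,992 × 304 × 4.392) ≈ 9097.200.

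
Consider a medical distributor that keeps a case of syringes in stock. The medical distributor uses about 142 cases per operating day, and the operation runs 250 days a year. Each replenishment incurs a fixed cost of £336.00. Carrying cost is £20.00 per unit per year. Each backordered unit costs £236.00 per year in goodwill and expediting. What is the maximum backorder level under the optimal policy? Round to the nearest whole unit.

S* ≈ 89 cases

Annual demand D = 142 × 250 = 35,500.
With planned backorders, Q* = √(2DS/H) · √((H+B)/B).
√(2DS/H) = √(2 × 35,500 × 336 / 20) = 1092.154.
√((H+B)/B) = √((20+236)/236) = 1.0415.
Q* ≈ 1137.491.
S* = Q* · H/(H+B) = 1137.491 × 20/256 ≈ 88.866.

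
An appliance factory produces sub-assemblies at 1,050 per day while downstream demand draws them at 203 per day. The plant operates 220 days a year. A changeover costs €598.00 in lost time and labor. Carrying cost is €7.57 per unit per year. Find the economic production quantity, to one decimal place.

Annual demand D = 203 × 220 = 44,660.
Production build-up factor (1 − d/p) = 1 − 203/1,050 = 0.8067.
Q* = √(2DS / (H(1 − d/p))) = √(2 × 44,660 × 598 / (7.57 × 0.8067)).
= √(53,413,360 / 6.1065) ≈ 2957.535.

Q* ≈ 2,957.5 sub-assemblies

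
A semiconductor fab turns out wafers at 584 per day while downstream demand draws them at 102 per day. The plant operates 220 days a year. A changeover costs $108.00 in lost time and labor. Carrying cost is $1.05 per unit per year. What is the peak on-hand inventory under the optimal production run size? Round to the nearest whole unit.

Annual demand D = 102 × 220 = 22,440.
Production build-up factor (1 − d/p) = 1 − 102/584 = 0.8253.
Q* = √(2DS / (H(1 − d/p))) = √(2 × 22,440 × 108 / (1.05 × 0.8253)).
= √(4,847,040 / 0.8666) ≈ 2364.975.
Maximum inventory = Q*(1 − d/p) = 2364.975 × 0.8253 ≈ 1951.914.

I_max ≈ 1,952 wafers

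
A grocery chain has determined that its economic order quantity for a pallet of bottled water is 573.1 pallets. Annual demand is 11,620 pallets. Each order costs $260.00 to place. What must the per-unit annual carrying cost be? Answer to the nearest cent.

Invert the EOQ relation Q*² = 2DS/H.
From Q* = √(2DS/H): H = 2DS / Q*² = 2 × 11,620 × 260 / 573.1² = 18.3971.

H ≈ $18.40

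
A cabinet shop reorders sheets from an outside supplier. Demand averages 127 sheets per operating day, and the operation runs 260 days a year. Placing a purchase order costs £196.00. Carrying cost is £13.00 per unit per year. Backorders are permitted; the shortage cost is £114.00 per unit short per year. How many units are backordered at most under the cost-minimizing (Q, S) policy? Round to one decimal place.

Annual demand D = 127 × 260 = 33,020.
With planned backorders, Q* = √(2DS/H) · √((H+B)/B).
√(2DS/H) = √(2 × 33,020 × 196 / 13) = 997.838.
√((H+B)/B) = √((13+114)/114) = 1.0555.
Q* ≈ 1053.196.
S* = Q* · H/(H+B) = 1053.196 × 13/127 ≈ 107.807.

S* ≈ 107.8 sheets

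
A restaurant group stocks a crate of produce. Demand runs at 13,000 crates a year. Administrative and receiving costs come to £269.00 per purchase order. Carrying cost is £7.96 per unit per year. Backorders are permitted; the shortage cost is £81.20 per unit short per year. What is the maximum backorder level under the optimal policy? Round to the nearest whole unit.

S* ≈ 88 crates

With planned backorders, Q* = √(2DS/H) · √((H+B)/B).
√(2DS/H) = √(2 × 13,000 × 269 / 7.96) = 937.360.
√((H+B)/B) = √((7.96+81.2)/81.2) = 1.0479.
Q* ≈ 982.230.
S* = Q* · H/(H+B) = 982.230 × 7.96/89.16 ≈ 87.691.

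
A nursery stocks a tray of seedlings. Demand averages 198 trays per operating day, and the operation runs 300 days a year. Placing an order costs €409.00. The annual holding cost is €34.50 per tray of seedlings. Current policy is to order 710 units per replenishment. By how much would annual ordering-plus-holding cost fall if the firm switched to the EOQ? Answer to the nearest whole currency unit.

Annual demand D = 198 × 300 = 59,400.
EOQ = √(2DS/H) = √(2 × 59,400 × 409 / 34.5) ≈ 1186.75.
Cost at Q* = (D/Q*)S + (Q*/2)H = √(2DSH) ≈ €40,942.98.
Cost at Q = 710: (59,400/710)×409 + (710/2)×34.5 = €34,217.75 + €12,247.50 = €46,465.25.
Excess = €46,465.25 − €40,942.98 = €5,522.27.

Extra cost ≈ €5,522 per year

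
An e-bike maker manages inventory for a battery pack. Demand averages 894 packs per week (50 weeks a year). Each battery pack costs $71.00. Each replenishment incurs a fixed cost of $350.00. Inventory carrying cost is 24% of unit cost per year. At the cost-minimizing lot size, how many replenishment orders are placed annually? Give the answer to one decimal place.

Annual demand D = 894 × 50 = 44,700.
Holding cost H = 0.24 × $71.00 = $17.0400 per unit per year.
Q* = √(2DS/H) = √(2 × 44,700 × 350 / 17.04) ≈ 1355.09.
Orders per year = D / Q* = 44,700 / 1355.09 ≈ 32.987.

N ≈ 33.0 orders per year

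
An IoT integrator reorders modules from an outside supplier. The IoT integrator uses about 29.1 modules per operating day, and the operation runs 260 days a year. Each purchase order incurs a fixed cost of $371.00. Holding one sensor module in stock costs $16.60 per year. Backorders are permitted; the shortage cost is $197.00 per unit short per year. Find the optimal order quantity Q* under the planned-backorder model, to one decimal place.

Annual demand D = 29.1 × 260 = 7,566.
With planned backorders, Q* = √(2DS/H) · √((H+B)/B).
√(2DS/H) = √(2 × 7,566 × 371 / 16.6) = 581.542.
√((H+B)/B) = √((16.6+197)/197) = 1.0413.
Q* ≈ 605.548.

Q* ≈ 605.5 modules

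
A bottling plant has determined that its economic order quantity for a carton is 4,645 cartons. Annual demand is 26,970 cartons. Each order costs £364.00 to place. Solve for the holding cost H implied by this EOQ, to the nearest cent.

The basic EOQ model gives Q* = √(2DS/H); rearrange for the unknown.
From Q* = √(2DS/H): H = 2DS / Q*² = 2 × 26,970 × 364 / 4,645² = 0.9100.

H ≈ £0.91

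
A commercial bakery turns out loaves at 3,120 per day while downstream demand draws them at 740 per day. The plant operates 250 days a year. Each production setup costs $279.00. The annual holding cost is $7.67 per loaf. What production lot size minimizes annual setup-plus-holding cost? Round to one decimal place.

Annual demand D = 740 × 250 = 185,000.
Production build-up factor (1 − d/p) = 1 − 740/3,120 = 0.7628.
Q* = √(2DS / (H(1 − d/p))) = √(2 × 185,000 × 279 / (7.67 × 0.7628)).
= √(103,230,000 / 5.8508) ≈ 4200.433.

Q* ≈ 4,200.4 loaves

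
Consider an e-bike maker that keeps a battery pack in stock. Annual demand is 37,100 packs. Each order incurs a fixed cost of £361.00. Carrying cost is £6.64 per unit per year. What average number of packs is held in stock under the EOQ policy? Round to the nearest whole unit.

EOQ = √(2DS/H) = √(2 × 37,100 × 361 / 6.64) ≈ 2008.50.
Average inventory = Q*/2 ≈ 2008.50 / 2 = 1004.249.

Average inventory ≈ 1,004 packs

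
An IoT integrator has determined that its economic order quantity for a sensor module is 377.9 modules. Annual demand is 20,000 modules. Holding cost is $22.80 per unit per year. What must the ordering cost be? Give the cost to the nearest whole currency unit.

S ≈ $81

Squaring Q* = √(2DS/H) gives Q*² = 2DS/H.
From Q* = √(2DS/H): S = Q*²H / (2D) = 377.9² × 22.8 / (2 × 20,000) = 81.4008.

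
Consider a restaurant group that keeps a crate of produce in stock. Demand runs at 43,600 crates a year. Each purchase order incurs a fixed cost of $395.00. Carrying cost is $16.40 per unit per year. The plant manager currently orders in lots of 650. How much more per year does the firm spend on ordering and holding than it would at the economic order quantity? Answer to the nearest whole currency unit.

EOQ = √(2DS/H) = √(2 × 43,600 × 395 / 16.4) ≈ 1449.22.
Cost at Q* = (D/Q*)S + (Q*/2)H = √(2DSH) ≈ $23,767.24.
Cost at Q = 650: (43,600/650)×395 + (650/2)×16.4 = $26,495.38 + $5,330.00 = $31,825.38.
Excess = $31,825.38 − $23,767.24 = $8,058.15.

Extra cost ≈ $8,058 per year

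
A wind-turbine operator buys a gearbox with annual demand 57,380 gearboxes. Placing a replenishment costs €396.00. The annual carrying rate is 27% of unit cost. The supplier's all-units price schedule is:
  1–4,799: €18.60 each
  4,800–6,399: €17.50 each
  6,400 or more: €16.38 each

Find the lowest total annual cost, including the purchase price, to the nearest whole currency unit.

TC* ≈ €957,587

Holding cost per unit per year at price C is H = 0.27·C.
For each price level, check whether its EOQ is feasible; otherwise the best quantity at that price is the breakpoint.
EOQ at €18.60 = 3008.2 (feasible in tier 1): TC = 57,380×€18.60 + (57,380/3008.2)×396 + (3008.2/2)×0.27×€18.60 = €1,082,375.10.
EOQ at €17.50 = 3101.3 < 4800, so use break Q=4800: TC = 57,380×€17.50 + (57,380/4800.0)×396 + (4800.0/2)×0.27×€17.50 = €1,020,223.85.
EOQ at €16.38 = 3205.6 < 6400, so use break Q=6400: TC = 57,380×€16.38 + (57,380/6400.0)×396 + (6400.0/2)×0.27×€16.38 = €957,587.11.
Lowest total cost among the candidates is at Q = 6400.0.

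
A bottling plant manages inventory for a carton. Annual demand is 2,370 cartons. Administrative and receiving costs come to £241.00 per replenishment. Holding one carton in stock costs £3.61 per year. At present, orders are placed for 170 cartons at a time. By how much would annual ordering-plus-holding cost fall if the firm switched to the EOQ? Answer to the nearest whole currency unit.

EOQ = √(2DS/H) = √(2 × 2,370 × 241 / 3.61) ≈ 562.53.
Cost at Q* = (D/Q*)S + (Q*/2)H = √(2DSH) ≈ £2,030.73.
Cost at Q = 170: (2,370/170)×241 + (170/2)×3.61 = £3,359.82 + £306.85 = £3,666.67.
Excess = £3,666.67 − £2,030.73 = £1,635.95.

Extra cost ≈ £1,636 per year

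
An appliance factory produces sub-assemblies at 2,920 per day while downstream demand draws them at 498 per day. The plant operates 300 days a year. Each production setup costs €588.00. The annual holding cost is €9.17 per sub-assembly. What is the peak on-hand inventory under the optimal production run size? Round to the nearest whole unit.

I_max ≈ 3,986 sub-assemblies

Annual demand D = 498 × 300 = 149,400.
Production build-up factor (1 − d/p) = 1 − 498/2,920 = 0.8295.
Q* = √(2DS / (H(1 − d/p))) = √(2 × 149,400 × 588 / (9.17 × 0.8295)).
= √(175,694,400 / 7.6061) ≈ 4806.165.
Maximum inventory = Q*(1 − d/p) = 4806.165 × 0.8295 ≈ 3986.483.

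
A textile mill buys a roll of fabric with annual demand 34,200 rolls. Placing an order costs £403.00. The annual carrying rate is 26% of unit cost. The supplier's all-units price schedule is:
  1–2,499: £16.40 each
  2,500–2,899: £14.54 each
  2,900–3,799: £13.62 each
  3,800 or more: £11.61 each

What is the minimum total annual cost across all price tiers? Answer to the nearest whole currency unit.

TC* ≈ £406,424

Holding cost per unit per year at price C is H = 0.26·C.
Candidates are each tier's EOQ (if it falls in that tier) and each price-break quantity.
Tier 1 (£16.40): EOQ = 2542.6 exceeds tier's upper bound 2499, so this tier is dominated.
EOQ at £14.54 = 2700.3 (feasible in tier 2): TC = 34,200×£14.54 + (34,200/2700.3)×403 + (2700.3/2)×0.26×£14.54 = £507,476.21.
EOQ at £13.62 = 2790.0 < 2900, so use break Q=2900: TC = 34,200×£13.62 + (34,200/2900.0)×403 + (2900.0/2)×0.26×£13.62 = £475,691.36.
EOQ at £11.61 = 3021.9 < 3800, so use break Q=3800: TC = 34,200×£11.61 + (34,200/3800.0)×403 + (3800.0/2)×0.26×£11.61 = £406,424.34.
Lowest total cost among the candidates is at Q = 3800.0.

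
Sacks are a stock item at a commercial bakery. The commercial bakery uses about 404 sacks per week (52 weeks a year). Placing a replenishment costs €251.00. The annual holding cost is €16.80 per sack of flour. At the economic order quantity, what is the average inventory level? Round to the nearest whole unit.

Average inventory ≈ 396 sacks

Annual demand D = 404 × 52 = 21,008.
The optimal lot size = √(2DS/H) = √(2 × 21,008 × 251 / 16.8) ≈ 792.30.
Average inventory = Q*/2 ≈ 792.30 / 2 = 396.150.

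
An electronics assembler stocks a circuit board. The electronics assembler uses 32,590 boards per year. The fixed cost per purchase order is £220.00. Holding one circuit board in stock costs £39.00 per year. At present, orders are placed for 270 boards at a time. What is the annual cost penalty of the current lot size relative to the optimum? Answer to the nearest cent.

Extra cost ≈ £8,171.47 per year

EOQ = √(2DS/H) = √(2 × 32,590 × 220 / 39) ≈ 606.37.
Cost at Q* = (D/Q*)S + (Q*/2)H = √(2DSH) ≈ £23,648.35.
Cost at Q = 270: (32,590/270)×220 + (270/2)×39 = £26,554.81 + £5,265.00 = £31,819.81.
Excess = £31,819.81 − £23,648.35 = £8,171.47.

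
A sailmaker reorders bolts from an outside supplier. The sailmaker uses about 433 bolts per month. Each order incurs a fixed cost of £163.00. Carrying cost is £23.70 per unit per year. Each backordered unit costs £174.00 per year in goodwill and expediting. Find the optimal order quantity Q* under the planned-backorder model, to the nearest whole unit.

Q* ≈ 285 bolts

Annual demand D = 433 × 12 = 5,196.
With planned backorders, Q* = √(2DS/H) · √((H+B)/B).
√(2DS/H) = √(2 × 5,196 × 163 / 23.7) = 267.343.
√((H+B)/B) = √((23.7+174)/174) = 1.0659.
Q* ≈ 284.969.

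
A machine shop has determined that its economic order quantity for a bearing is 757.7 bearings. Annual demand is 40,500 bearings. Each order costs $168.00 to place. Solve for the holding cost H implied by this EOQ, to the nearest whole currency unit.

H ≈ $24

Squaring Q* = √(2DS/H) gives Q*² = 2DS/H.
From Q* = √(2DS/H): H = 2DS / Q*² = 2 × 40,500 × 168 / 757.7² = 23.7028.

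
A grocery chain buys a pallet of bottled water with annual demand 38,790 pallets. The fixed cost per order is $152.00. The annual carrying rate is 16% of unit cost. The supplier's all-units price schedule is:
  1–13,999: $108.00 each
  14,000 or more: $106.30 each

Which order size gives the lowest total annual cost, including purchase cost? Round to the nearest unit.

Holding cost per unit per year at price C is H = 0.16·C.
Evaluate total cost at each tier's feasible EOQ or, if the EOQ is below the tier, at the tier's minimum quantity.
EOQ at $108.00 = 826.1 (feasible in tier 1): TC = 38,790×$108.00 + (38,790/826.1)×152 + (826.1/2)×0.16×$108.00 = $4,203,594.75.
EOQ at $106.30 = 832.7 < 14000, so use break Q=14000: TC = 38,790×$106.30 + (38,790/14000.0)×152 + (14000.0/2)×0.16×$106.30 = $4,242,854.15.
Lowest total cost is $4,203,594.75 at Q = 826.1.

Q* ≈ 826 pallets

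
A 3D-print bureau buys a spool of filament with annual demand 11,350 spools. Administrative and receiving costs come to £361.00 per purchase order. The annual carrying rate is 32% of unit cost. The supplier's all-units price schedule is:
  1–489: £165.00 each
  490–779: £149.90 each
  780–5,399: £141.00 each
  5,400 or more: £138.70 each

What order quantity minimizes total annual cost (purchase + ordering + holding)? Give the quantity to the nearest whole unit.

Holding cost per unit per year at price C is H = 0.32·C.
For each price level, check whether its EOQ is feasible; otherwise the best quantity at that price is the breakpoint.
EOQ at £165.00 = 394.0 (feasible in tier 1): TC = 11,350×£165.00 + (11,350/394.0)×361 + (394.0/2)×0.32×£165.00 = £1,893,550.97.
EOQ at £149.90 = 413.3 < 490, so use break Q=490: TC = 11,350×£149.90 + (11,350/490.0)×361 + (490.0/2)×0.32×£149.90 = £1,721,479.10.
EOQ at £141.00 = 426.2 < 780, so use break Q=780: TC = 11,350×£141.00 + (11,350/780.0)×361 + (780.0/2)×0.32×£141.00 = £1,623,199.81.
EOQ at £138.70 = 429.7 < 5400, so use break Q=5400: TC = 11,350×£138.70 + (11,350/5400.0)×361 + (5400.0/2)×0.32×£138.70 = £1,694,840.57.
Lowest total cost is £1,623,199.81 at Q = 780.0.

Q* ≈ 780 spools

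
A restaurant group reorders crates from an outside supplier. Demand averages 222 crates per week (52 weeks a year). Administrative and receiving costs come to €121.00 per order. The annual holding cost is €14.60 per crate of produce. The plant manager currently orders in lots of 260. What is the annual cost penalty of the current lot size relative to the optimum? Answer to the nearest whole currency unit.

Extra cost ≈ €884 per year

Annual demand D = 222 × 52 = 11,544.
EOQ = √(2DS/H) = √(2 × 11,544 × 121 / 14.6) ≈ 437.43.
Cost at Q* = (D/Q*)S + (Q*/2)H = √(2DSH) ≈ €6,386.49.
Cost at Q = 260: (11,544/260)×121 + (260/2)×14.6 = €5,372.40 + €1,898.00 = €7,270.40.
Excess = €7,270.40 − €6,386.49 = €883.91.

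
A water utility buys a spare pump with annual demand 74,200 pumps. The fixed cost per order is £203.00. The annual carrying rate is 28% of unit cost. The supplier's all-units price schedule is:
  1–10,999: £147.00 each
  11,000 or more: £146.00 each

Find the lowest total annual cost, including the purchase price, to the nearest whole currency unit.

Holding cost per unit per year at price C is H = 0.28·C.
Evaluate total cost at each tier's feasible EOQ or, if the EOQ is below the tier, at the tier's minimum quantity.
EOQ at £147.00 = 855.5 (feasible in tier 1): TC = 74,200×£147.00 + (74,200/855.5)×203 + (855.5/2)×0.28×£147.00 = £10,942,612.97.
EOQ at £146.00 = 858.4 < 11000, so use break Q=11000: TC = 74,200×£146.00 + (74,200/11000.0)×203 + (11000.0/2)×0.28×£146.00 = £11,059,409.33.
Lowest total cost among the candidates is at Q = 855.5.

TC* ≈ £10,942,613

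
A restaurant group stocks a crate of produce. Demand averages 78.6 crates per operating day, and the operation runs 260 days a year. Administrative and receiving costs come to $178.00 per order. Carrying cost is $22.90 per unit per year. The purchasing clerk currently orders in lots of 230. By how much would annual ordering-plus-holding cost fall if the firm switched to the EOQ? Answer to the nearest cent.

Annual demand D = 78.6 × 260 = 20,436.
EOQ = √(2DS/H) = √(2 × 20,436 × 178 / 22.9) ≈ 563.64.
Cost at Q* = (D/Q*)S + (Q*/2)H = √(2DSH) ≈ $12,907.46.
Cost at Q = 230: (20,436/230)×178 + (230/2)×22.9 = $15,815.69 + $2,633.50 = $18,449.19.
Excess = $18,449.19 − $12,907.46 = $5,541.73.

Extra cost ≈ $5,541.73 per year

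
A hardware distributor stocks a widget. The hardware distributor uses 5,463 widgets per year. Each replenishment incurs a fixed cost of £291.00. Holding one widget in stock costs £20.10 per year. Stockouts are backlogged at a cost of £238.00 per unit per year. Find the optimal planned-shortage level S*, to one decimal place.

S* ≈ 32.3 widgets

With planned backorders, Q* = √(2DS/H) · √((H+B)/B).
√(2DS/H) = √(2 × 5,463 × 291 / 20.1) = 397.721.
√((H+B)/B) = √((20.1+238)/238) = 1.0414.
Q* ≈ 414.176.
S* = Q* · H/(H+B) = 414.176 × 20.1/258.1 ≈ 32.255.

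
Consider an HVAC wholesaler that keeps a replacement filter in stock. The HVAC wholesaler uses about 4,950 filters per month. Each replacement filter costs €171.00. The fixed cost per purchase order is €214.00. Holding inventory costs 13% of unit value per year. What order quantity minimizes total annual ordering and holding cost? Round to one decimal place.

Annual demand D = 4,950 × 12 = 59,400.
Holding cost H = 0.13 × €171.00 = €22.2300 per unit per year.
EOQ = √(2DS / H) = √(2 × 59,400 × 214 / 22.23).
= √(25,423,200 / 22.23) = √1,143,643.7247 ≈ 1069.413.

Q* ≈ 1,069.4 filters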